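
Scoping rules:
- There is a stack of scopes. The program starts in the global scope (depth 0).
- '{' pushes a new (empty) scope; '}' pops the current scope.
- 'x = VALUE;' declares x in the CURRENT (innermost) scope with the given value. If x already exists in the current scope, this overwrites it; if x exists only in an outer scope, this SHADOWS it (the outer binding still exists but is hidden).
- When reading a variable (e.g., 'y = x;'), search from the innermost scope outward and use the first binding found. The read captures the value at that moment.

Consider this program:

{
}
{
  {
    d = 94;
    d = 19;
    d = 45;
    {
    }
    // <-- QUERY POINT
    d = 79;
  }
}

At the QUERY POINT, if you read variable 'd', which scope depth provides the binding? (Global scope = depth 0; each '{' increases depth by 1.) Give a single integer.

Step 1: enter scope (depth=1)
Step 2: exit scope (depth=0)
Step 3: enter scope (depth=1)
Step 4: enter scope (depth=2)
Step 5: declare d=94 at depth 2
Step 6: declare d=19 at depth 2
Step 7: declare d=45 at depth 2
Step 8: enter scope (depth=3)
Step 9: exit scope (depth=2)
Visible at query point: d=45

Answer: 2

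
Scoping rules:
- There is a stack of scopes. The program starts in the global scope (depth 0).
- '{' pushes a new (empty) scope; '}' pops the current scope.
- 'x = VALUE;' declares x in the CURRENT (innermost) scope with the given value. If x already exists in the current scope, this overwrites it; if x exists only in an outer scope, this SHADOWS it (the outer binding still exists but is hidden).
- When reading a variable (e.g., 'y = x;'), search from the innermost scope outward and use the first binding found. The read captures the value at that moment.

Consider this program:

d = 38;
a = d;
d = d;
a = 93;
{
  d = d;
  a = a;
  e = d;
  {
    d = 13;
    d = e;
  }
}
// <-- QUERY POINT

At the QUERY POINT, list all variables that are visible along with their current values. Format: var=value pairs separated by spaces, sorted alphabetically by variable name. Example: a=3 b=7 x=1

Step 1: declare d=38 at depth 0
Step 2: declare a=(read d)=38 at depth 0
Step 3: declare d=(read d)=38 at depth 0
Step 4: declare a=93 at depth 0
Step 5: enter scope (depth=1)
Step 6: declare d=(read d)=38 at depth 1
Step 7: declare a=(read a)=93 at depth 1
Step 8: declare e=(read d)=38 at depth 1
Step 9: enter scope (depth=2)
Step 10: declare d=13 at depth 2
Step 11: declare d=(read e)=38 at depth 2
Step 12: exit scope (depth=1)
Step 13: exit scope (depth=0)
Visible at query point: a=93 d=38

Answer: a=93 d=38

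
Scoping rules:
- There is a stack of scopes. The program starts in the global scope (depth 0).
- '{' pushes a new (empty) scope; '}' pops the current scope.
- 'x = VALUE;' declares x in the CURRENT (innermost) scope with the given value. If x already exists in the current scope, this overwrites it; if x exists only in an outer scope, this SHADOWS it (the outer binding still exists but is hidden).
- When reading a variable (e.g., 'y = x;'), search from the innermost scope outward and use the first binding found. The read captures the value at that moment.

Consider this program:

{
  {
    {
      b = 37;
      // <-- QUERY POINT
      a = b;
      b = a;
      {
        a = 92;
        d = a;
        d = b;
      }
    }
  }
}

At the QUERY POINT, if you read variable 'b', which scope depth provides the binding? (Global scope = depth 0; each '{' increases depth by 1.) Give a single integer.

Answer: 3

Derivation:
Step 1: enter scope (depth=1)
Step 2: enter scope (depth=2)
Step 3: enter scope (depth=3)
Step 4: declare b=37 at depth 3
Visible at query point: b=37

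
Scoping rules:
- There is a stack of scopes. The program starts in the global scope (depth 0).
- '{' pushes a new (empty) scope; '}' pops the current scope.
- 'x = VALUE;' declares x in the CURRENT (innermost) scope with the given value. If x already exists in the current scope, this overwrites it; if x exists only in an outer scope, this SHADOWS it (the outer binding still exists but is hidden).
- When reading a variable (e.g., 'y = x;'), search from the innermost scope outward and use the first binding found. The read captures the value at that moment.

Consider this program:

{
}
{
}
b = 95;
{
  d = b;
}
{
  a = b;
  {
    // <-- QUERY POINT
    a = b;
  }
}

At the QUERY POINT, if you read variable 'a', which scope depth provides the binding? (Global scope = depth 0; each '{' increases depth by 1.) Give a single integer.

Step 1: enter scope (depth=1)
Step 2: exit scope (depth=0)
Step 3: enter scope (depth=1)
Step 4: exit scope (depth=0)
Step 5: declare b=95 at depth 0
Step 6: enter scope (depth=1)
Step 7: declare d=(read b)=95 at depth 1
Step 8: exit scope (depth=0)
Step 9: enter scope (depth=1)
Step 10: declare a=(read b)=95 at depth 1
Step 11: enter scope (depth=2)
Visible at query point: a=95 b=95

Answer: 1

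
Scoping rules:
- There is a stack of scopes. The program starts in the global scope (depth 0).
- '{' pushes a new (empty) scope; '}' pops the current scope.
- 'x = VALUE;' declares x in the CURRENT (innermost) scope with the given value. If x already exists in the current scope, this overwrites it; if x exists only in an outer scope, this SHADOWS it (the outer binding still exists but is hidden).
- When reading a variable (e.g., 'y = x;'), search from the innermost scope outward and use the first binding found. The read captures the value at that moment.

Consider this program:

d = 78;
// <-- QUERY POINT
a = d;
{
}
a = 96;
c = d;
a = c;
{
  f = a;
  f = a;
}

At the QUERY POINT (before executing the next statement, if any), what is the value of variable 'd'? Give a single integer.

Step 1: declare d=78 at depth 0
Visible at query point: d=78

Answer: 78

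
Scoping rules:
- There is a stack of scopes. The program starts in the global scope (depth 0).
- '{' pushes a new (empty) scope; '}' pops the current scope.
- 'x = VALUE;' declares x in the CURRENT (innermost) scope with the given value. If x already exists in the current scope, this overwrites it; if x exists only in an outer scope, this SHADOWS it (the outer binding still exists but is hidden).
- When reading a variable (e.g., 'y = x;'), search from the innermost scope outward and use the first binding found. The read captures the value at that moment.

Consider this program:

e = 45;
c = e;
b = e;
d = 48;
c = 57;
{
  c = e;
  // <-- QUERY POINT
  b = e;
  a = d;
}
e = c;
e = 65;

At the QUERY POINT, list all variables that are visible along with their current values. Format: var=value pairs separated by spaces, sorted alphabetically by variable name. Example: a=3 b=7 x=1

Step 1: declare e=45 at depth 0
Step 2: declare c=(read e)=45 at depth 0
Step 3: declare b=(read e)=45 at depth 0
Step 4: declare d=48 at depth 0
Step 5: declare c=57 at depth 0
Step 6: enter scope (depth=1)
Step 7: declare c=(read e)=45 at depth 1
Visible at query point: b=45 c=45 d=48 e=45

Answer: b=45 c=45 d=48 e=45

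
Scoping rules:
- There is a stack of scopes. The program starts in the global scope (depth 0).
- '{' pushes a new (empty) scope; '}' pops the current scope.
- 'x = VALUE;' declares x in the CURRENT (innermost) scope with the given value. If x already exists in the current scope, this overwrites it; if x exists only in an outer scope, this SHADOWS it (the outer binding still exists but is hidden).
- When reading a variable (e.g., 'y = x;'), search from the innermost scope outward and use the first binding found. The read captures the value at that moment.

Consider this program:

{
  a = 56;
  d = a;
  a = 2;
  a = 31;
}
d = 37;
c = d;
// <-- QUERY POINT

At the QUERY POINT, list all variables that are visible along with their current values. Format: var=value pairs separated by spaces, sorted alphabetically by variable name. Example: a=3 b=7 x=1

Answer: c=37 d=37

Derivation:
Step 1: enter scope (depth=1)
Step 2: declare a=56 at depth 1
Step 3: declare d=(read a)=56 at depth 1
Step 4: declare a=2 at depth 1
Step 5: declare a=31 at depth 1
Step 6: exit scope (depth=0)
Step 7: declare d=37 at depth 0
Step 8: declare c=(read d)=37 at depth 0
Visible at query point: c=37 d=37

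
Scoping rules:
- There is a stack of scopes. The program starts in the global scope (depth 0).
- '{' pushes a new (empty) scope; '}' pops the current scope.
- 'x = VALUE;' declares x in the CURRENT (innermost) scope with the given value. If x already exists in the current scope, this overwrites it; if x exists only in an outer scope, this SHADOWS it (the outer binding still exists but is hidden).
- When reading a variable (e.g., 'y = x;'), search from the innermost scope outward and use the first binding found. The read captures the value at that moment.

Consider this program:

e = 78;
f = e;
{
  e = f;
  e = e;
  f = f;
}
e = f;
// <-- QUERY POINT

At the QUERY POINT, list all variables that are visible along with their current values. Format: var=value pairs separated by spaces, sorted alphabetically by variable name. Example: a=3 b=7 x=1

Step 1: declare e=78 at depth 0
Step 2: declare f=(read e)=78 at depth 0
Step 3: enter scope (depth=1)
Step 4: declare e=(read f)=78 at depth 1
Step 5: declare e=(read e)=78 at depth 1
Step 6: declare f=(read f)=78 at depth 1
Step 7: exit scope (depth=0)
Step 8: declare e=(read f)=78 at depth 0
Visible at query point: e=78 f=78

Answer: e=78 f=78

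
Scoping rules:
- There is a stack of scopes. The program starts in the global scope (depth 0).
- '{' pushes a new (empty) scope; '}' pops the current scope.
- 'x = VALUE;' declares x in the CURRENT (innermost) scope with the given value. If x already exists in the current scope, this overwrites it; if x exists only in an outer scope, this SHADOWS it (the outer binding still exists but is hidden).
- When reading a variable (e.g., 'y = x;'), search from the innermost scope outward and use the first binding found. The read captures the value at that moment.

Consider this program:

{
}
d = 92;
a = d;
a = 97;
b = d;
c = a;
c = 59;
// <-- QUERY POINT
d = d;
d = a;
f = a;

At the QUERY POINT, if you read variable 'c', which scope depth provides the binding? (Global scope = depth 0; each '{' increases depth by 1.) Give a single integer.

Step 1: enter scope (depth=1)
Step 2: exit scope (depth=0)
Step 3: declare d=92 at depth 0
Step 4: declare a=(read d)=92 at depth 0
Step 5: declare a=97 at depth 0
Step 6: declare b=(read d)=92 at depth 0
Step 7: declare c=(read a)=97 at depth 0
Step 8: declare c=59 at depth 0
Visible at query point: a=97 b=92 c=59 d=92

Answer: 0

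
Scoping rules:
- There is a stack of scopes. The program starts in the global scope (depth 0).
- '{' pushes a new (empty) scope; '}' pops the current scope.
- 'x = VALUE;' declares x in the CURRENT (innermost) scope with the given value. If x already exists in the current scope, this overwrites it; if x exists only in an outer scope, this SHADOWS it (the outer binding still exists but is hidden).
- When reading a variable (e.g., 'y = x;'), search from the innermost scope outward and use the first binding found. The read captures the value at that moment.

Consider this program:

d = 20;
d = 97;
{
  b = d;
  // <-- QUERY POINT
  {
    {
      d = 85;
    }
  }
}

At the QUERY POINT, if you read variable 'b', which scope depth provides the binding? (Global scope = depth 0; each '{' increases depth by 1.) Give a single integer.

Step 1: declare d=20 at depth 0
Step 2: declare d=97 at depth 0
Step 3: enter scope (depth=1)
Step 4: declare b=(read d)=97 at depth 1
Visible at query point: b=97 d=97

Answer: 1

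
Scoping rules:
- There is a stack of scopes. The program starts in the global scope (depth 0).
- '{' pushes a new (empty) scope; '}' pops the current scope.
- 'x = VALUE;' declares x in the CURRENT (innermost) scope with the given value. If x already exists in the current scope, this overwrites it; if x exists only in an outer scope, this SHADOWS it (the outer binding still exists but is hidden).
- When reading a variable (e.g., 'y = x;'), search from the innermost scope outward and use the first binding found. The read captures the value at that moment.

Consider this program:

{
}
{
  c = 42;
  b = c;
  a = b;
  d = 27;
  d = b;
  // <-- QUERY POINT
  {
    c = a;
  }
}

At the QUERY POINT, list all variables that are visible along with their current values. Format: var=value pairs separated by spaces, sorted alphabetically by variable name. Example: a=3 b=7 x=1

Step 1: enter scope (depth=1)
Step 2: exit scope (depth=0)
Step 3: enter scope (depth=1)
Step 4: declare c=42 at depth 1
Step 5: declare b=(read c)=42 at depth 1
Step 6: declare a=(read b)=42 at depth 1
Step 7: declare d=27 at depth 1
Step 8: declare d=(read b)=42 at depth 1
Visible at query point: a=42 b=42 c=42 d=42

Answer: a=42 b=42 c=42 d=42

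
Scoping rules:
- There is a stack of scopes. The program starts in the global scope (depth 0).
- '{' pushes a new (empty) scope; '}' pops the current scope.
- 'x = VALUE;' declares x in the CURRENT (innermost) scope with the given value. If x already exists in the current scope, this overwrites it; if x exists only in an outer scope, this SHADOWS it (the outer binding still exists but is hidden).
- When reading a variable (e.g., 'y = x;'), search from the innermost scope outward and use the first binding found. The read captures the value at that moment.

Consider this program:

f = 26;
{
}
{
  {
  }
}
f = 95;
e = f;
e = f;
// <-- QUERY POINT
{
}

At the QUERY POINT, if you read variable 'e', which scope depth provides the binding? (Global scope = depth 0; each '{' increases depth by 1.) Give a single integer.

Answer: 0

Derivation:
Step 1: declare f=26 at depth 0
Step 2: enter scope (depth=1)
Step 3: exit scope (depth=0)
Step 4: enter scope (depth=1)
Step 5: enter scope (depth=2)
Step 6: exit scope (depth=1)
Step 7: exit scope (depth=0)
Step 8: declare f=95 at depth 0
Step 9: declare e=(read f)=95 at depth 0
Step 10: declare e=(read f)=95 at depth 0
Visible at query point: e=95 f=95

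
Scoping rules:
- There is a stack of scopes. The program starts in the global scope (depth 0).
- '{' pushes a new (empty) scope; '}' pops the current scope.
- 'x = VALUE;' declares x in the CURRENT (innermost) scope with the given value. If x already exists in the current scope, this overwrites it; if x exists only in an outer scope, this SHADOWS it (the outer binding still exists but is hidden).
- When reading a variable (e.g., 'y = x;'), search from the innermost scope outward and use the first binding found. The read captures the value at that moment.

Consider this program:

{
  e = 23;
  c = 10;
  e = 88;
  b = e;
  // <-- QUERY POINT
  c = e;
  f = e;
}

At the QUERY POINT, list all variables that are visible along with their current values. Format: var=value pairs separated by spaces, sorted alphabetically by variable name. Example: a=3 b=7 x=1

Step 1: enter scope (depth=1)
Step 2: declare e=23 at depth 1
Step 3: declare c=10 at depth 1
Step 4: declare e=88 at depth 1
Step 5: declare b=(read e)=88 at depth 1
Visible at query point: b=88 c=10 e=88

Answer: b=88 c=10 e=88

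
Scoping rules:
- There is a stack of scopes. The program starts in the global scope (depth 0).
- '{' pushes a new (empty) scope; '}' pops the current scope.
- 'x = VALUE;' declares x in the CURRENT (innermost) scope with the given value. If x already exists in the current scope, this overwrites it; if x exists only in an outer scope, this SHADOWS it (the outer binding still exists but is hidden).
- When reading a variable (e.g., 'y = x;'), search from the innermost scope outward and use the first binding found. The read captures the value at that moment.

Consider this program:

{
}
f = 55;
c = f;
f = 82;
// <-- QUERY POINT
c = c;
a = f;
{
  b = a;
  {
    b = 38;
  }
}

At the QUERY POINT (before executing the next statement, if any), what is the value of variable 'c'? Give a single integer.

Answer: 55

Derivation:
Step 1: enter scope (depth=1)
Step 2: exit scope (depth=0)
Step 3: declare f=55 at depth 0
Step 4: declare c=(read f)=55 at depth 0
Step 5: declare f=82 at depth 0
Visible at query point: c=55 f=82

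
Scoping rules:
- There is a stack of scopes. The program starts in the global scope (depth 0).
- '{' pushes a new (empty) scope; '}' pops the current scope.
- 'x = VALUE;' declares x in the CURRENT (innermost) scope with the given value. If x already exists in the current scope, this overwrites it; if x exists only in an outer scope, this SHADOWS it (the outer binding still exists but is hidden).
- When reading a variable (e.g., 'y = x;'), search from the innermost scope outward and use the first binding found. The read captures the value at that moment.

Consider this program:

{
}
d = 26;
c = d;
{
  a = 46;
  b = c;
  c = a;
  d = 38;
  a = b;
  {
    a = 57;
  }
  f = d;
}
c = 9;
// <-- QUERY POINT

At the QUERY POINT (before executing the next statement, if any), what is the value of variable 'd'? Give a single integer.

Answer: 26

Derivation:
Step 1: enter scope (depth=1)
Step 2: exit scope (depth=0)
Step 3: declare d=26 at depth 0
Step 4: declare c=(read d)=26 at depth 0
Step 5: enter scope (depth=1)
Step 6: declare a=46 at depth 1
Step 7: declare b=(read c)=26 at depth 1
Step 8: declare c=(read a)=46 at depth 1
Step 9: declare d=38 at depth 1
Step 10: declare a=(read b)=26 at depth 1
Step 11: enter scope (depth=2)
Step 12: declare a=57 at depth 2
Step 13: exit scope (depth=1)
Step 14: declare f=(read d)=38 at depth 1
Step 15: exit scope (depth=0)
Step 16: declare c=9 at depth 0
Visible at query point: c=9 d=26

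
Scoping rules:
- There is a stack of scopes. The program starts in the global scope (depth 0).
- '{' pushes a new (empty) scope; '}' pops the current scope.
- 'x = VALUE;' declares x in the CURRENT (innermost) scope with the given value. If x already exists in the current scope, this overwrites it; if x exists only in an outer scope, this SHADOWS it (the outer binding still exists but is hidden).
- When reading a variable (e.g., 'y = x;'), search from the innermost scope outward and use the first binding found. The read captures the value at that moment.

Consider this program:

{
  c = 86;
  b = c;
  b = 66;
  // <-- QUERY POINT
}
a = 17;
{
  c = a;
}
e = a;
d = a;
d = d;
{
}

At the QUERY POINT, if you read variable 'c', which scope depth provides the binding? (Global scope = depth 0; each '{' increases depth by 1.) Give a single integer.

Step 1: enter scope (depth=1)
Step 2: declare c=86 at depth 1
Step 3: declare b=(read c)=86 at depth 1
Step 4: declare b=66 at depth 1
Visible at query point: b=66 c=86

Answer: 1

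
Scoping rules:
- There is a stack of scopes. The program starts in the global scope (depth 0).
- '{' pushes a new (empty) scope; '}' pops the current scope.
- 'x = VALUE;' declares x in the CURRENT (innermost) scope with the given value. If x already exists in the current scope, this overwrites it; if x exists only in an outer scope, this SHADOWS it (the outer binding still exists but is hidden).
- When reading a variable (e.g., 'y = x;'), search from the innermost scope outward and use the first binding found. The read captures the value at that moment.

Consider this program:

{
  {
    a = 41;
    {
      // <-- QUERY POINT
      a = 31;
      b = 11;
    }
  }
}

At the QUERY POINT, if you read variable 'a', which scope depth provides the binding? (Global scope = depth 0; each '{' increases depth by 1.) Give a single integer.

Step 1: enter scope (depth=1)
Step 2: enter scope (depth=2)
Step 3: declare a=41 at depth 2
Step 4: enter scope (depth=3)
Visible at query point: a=41

Answer: 2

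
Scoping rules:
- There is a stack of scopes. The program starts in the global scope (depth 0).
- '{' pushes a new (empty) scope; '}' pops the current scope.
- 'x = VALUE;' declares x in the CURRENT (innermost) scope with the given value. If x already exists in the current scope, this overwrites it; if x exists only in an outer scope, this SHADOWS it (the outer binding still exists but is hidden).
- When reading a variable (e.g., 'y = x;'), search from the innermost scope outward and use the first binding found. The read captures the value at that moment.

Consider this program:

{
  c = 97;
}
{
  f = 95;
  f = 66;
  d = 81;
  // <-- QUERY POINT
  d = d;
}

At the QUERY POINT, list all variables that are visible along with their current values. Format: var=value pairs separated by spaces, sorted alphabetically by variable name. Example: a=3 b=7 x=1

Answer: d=81 f=66

Derivation:
Step 1: enter scope (depth=1)
Step 2: declare c=97 at depth 1
Step 3: exit scope (depth=0)
Step 4: enter scope (depth=1)
Step 5: declare f=95 at depth 1
Step 6: declare f=66 at depth 1
Step 7: declare d=81 at depth 1
Visible at query point: d=81 f=66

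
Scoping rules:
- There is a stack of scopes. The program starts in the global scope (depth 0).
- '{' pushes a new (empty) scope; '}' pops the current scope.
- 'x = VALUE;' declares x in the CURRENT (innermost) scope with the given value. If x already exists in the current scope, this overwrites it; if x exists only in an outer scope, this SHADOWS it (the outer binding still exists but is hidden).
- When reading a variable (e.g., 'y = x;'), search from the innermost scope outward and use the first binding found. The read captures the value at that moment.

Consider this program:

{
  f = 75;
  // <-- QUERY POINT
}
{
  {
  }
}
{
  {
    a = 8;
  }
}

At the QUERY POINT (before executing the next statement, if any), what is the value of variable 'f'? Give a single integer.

Answer: 75

Derivation:
Step 1: enter scope (depth=1)
Step 2: declare f=75 at depth 1
Visible at query point: f=75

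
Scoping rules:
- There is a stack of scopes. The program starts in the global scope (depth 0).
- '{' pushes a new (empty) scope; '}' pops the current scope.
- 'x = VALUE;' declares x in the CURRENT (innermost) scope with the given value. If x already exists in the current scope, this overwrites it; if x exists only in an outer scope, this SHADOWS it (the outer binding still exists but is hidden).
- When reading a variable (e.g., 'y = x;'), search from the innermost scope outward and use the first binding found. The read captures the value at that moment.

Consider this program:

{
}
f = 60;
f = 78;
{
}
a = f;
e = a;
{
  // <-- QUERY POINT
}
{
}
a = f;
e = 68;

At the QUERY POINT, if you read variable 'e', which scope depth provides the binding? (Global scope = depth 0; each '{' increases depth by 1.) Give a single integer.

Answer: 0

Derivation:
Step 1: enter scope (depth=1)
Step 2: exit scope (depth=0)
Step 3: declare f=60 at depth 0
Step 4: declare f=78 at depth 0
Step 5: enter scope (depth=1)
Step 6: exit scope (depth=0)
Step 7: declare a=(read f)=78 at depth 0
Step 8: declare e=(read a)=78 at depth 0
Step 9: enter scope (depth=1)
Visible at query point: a=78 e=78 f=78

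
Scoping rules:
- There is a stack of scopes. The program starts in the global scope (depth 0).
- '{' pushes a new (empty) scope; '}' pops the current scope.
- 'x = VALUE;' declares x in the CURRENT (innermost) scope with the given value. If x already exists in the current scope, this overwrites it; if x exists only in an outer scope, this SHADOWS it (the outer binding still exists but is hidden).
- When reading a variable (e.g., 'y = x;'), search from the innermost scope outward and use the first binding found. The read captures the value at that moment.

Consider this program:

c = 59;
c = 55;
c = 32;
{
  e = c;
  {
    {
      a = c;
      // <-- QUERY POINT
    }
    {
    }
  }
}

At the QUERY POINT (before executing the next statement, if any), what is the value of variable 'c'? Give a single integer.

Answer: 32

Derivation:
Step 1: declare c=59 at depth 0
Step 2: declare c=55 at depth 0
Step 3: declare c=32 at depth 0
Step 4: enter scope (depth=1)
Step 5: declare e=(read c)=32 at depth 1
Step 6: enter scope (depth=2)
Step 7: enter scope (depth=3)
Step 8: declare a=(read c)=32 at depth 3
Visible at query point: a=32 c=32 e=32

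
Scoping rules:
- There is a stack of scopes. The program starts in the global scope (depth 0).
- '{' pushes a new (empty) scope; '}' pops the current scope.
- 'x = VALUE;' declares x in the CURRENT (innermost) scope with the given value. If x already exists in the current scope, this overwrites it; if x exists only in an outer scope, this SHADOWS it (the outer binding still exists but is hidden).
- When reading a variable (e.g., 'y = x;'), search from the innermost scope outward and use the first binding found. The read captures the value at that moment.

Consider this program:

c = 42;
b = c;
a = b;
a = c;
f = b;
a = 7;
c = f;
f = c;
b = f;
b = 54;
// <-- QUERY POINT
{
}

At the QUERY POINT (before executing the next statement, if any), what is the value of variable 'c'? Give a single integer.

Answer: 42

Derivation:
Step 1: declare c=42 at depth 0
Step 2: declare b=(read c)=42 at depth 0
Step 3: declare a=(read b)=42 at depth 0
Step 4: declare a=(read c)=42 at depth 0
Step 5: declare f=(read b)=42 at depth 0
Step 6: declare a=7 at depth 0
Step 7: declare c=(read f)=42 at depth 0
Step 8: declare f=(read c)=42 at depth 0
Step 9: declare b=(read f)=42 at depth 0
Step 10: declare b=54 at depth 0
Visible at query point: a=7 b=54 c=42 f=42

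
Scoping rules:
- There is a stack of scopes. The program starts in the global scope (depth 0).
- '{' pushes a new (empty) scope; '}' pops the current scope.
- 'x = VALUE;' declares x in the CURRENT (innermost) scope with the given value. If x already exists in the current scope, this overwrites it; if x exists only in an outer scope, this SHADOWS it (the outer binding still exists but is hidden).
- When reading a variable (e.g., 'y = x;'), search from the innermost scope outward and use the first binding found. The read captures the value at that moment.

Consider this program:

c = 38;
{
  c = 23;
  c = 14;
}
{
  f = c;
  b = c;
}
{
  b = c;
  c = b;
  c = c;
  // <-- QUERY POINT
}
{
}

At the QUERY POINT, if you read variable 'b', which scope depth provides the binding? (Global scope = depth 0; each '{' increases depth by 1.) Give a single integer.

Answer: 1

Derivation:
Step 1: declare c=38 at depth 0
Step 2: enter scope (depth=1)
Step 3: declare c=23 at depth 1
Step 4: declare c=14 at depth 1
Step 5: exit scope (depth=0)
Step 6: enter scope (depth=1)
Step 7: declare f=(read c)=38 at depth 1
Step 8: declare b=(read c)=38 at depth 1
Step 9: exit scope (depth=0)
Step 10: enter scope (depth=1)
Step 11: declare b=(read c)=38 at depth 1
Step 12: declare c=(read b)=38 at depth 1
Step 13: declare c=(read c)=38 at depth 1
Visible at query point: b=38 c=38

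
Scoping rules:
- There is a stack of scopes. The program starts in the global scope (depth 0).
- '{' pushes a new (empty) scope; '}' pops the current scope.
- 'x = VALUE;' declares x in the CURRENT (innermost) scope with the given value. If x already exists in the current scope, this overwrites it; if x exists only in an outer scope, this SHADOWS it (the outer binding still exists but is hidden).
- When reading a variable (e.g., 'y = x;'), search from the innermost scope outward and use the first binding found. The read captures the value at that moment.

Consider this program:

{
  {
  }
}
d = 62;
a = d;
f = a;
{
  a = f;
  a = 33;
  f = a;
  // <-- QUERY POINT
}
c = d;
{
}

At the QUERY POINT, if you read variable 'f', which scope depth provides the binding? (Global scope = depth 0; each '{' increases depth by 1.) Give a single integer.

Answer: 1

Derivation:
Step 1: enter scope (depth=1)
Step 2: enter scope (depth=2)
Step 3: exit scope (depth=1)
Step 4: exit scope (depth=0)
Step 5: declare d=62 at depth 0
Step 6: declare a=(read d)=62 at depth 0
Step 7: declare f=(read a)=62 at depth 0
Step 8: enter scope (depth=1)
Step 9: declare a=(read f)=62 at depth 1
Step 10: declare a=33 at depth 1
Step 11: declare f=(read a)=33 at depth 1
Visible at query point: a=33 d=62 f=33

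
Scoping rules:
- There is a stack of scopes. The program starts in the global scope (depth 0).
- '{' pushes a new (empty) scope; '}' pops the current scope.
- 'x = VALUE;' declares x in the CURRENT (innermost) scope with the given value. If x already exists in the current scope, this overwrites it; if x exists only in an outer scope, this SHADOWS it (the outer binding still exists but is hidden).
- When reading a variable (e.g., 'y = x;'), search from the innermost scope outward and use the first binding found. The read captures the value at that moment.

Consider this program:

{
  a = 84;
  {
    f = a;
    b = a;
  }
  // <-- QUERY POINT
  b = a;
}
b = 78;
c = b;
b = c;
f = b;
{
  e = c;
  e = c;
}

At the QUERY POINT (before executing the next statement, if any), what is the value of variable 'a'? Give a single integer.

Answer: 84

Derivation:
Step 1: enter scope (depth=1)
Step 2: declare a=84 at depth 1
Step 3: enter scope (depth=2)
Step 4: declare f=(read a)=84 at depth 2
Step 5: declare b=(read a)=84 at depth 2
Step 6: exit scope (depth=1)
Visible at query point: a=84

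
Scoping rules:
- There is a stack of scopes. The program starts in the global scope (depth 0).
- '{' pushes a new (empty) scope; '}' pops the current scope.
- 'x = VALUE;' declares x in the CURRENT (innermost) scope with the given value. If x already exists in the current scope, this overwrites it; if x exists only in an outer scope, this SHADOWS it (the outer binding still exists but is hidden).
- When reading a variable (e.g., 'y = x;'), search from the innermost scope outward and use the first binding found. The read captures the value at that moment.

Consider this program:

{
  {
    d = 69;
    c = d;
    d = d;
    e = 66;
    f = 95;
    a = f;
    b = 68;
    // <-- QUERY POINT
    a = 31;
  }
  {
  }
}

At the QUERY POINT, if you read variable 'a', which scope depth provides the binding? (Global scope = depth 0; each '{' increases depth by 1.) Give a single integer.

Step 1: enter scope (depth=1)
Step 2: enter scope (depth=2)
Step 3: declare d=69 at depth 2
Step 4: declare c=(read d)=69 at depth 2
Step 5: declare d=(read d)=69 at depth 2
Step 6: declare e=66 at depth 2
Step 7: declare f=95 at depth 2
Step 8: declare a=(read f)=95 at depth 2
Step 9: declare b=68 at depth 2
Visible at query point: a=95 b=68 c=69 d=69 e=66 f=95

Answer: 2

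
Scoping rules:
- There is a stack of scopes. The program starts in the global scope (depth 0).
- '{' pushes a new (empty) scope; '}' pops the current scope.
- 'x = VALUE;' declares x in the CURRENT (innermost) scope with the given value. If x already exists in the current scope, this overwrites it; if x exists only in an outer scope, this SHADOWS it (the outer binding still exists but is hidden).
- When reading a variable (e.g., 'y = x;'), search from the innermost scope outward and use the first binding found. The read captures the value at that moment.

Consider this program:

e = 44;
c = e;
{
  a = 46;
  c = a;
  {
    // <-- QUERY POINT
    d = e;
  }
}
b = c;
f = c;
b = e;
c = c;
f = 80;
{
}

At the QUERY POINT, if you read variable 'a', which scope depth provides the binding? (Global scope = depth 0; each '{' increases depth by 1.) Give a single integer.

Answer: 1

Derivation:
Step 1: declare e=44 at depth 0
Step 2: declare c=(read e)=44 at depth 0
Step 3: enter scope (depth=1)
Step 4: declare a=46 at depth 1
Step 5: declare c=(read a)=46 at depth 1
Step 6: enter scope (depth=2)
Visible at query point: a=46 c=46 e=44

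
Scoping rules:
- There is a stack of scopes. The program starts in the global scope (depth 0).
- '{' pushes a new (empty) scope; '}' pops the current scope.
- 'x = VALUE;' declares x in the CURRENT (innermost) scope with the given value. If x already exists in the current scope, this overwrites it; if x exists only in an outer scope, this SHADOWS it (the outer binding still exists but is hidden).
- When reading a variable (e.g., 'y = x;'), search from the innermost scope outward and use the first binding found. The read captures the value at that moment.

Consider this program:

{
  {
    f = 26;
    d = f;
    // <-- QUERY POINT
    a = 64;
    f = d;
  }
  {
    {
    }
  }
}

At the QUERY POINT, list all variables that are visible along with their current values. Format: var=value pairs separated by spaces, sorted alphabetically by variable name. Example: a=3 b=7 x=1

Answer: d=26 f=26

Derivation:
Step 1: enter scope (depth=1)
Step 2: enter scope (depth=2)
Step 3: declare f=26 at depth 2
Step 4: declare d=(read f)=26 at depth 2
Visible at query point: d=26 f=26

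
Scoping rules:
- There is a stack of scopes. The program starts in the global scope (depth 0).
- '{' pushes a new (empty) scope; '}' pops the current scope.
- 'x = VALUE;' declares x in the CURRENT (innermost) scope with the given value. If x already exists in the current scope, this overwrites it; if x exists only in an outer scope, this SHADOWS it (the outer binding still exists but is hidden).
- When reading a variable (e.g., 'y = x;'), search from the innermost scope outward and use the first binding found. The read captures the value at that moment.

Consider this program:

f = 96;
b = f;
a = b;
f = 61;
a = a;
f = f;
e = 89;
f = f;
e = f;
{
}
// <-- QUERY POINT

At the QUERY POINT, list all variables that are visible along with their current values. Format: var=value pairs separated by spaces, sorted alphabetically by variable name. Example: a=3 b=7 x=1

Answer: a=96 b=96 e=61 f=61

Derivation:
Step 1: declare f=96 at depth 0
Step 2: declare b=(read f)=96 at depth 0
Step 3: declare a=(read b)=96 at depth 0
Step 4: declare f=61 at depth 0
Step 5: declare a=(read a)=96 at depth 0
Step 6: declare f=(read f)=61 at depth 0
Step 7: declare e=89 at depth 0
Step 8: declare f=(read f)=61 at depth 0
Step 9: declare e=(read f)=61 at depth 0
Step 10: enter scope (depth=1)
Step 11: exit scope (depth=0)
Visible at query point: a=96 b=96 e=61 f=61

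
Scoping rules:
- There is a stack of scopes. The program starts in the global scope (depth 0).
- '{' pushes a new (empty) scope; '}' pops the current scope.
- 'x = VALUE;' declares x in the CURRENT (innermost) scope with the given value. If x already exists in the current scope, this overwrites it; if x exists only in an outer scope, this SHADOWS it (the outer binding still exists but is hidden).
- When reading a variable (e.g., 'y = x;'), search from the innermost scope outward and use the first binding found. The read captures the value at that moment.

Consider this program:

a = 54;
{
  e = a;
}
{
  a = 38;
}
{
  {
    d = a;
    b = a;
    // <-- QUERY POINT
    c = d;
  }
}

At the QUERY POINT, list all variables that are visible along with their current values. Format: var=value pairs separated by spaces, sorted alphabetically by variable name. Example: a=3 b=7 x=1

Step 1: declare a=54 at depth 0
Step 2: enter scope (depth=1)
Step 3: declare e=(read a)=54 at depth 1
Step 4: exit scope (depth=0)
Step 5: enter scope (depth=1)
Step 6: declare a=38 at depth 1
Step 7: exit scope (depth=0)
Step 8: enter scope (depth=1)
Step 9: enter scope (depth=2)
Step 10: declare d=(read a)=54 at depth 2
Step 11: declare b=(read a)=54 at depth 2
Visible at query point: a=54 b=54 d=54

Answer: a=54 b=54 d=54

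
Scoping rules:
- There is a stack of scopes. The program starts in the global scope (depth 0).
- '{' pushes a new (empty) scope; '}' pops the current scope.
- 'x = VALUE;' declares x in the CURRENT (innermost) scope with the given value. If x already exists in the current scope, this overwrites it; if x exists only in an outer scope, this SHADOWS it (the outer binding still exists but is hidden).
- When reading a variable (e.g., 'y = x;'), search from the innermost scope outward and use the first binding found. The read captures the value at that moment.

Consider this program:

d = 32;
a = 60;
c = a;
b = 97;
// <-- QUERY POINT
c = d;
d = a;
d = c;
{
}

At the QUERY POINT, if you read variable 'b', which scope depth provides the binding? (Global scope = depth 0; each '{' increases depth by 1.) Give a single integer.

Answer: 0

Derivation:
Step 1: declare d=32 at depth 0
Step 2: declare a=60 at depth 0
Step 3: declare c=(read a)=60 at depth 0
Step 4: declare b=97 at depth 0
Visible at query point: a=60 b=97 c=60 d=32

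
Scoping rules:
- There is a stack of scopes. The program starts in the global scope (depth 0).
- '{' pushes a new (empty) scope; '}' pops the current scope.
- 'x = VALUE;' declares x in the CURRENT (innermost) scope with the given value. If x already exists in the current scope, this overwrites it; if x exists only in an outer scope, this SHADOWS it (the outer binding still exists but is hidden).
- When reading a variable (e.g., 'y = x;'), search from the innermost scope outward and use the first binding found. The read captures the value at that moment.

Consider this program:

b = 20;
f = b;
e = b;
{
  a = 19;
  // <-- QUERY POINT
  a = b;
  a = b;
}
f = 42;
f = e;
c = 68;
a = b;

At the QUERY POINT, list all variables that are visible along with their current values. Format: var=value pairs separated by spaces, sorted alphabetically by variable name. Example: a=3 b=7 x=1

Answer: a=19 b=20 e=20 f=20

Derivation:
Step 1: declare b=20 at depth 0
Step 2: declare f=(read b)=20 at depth 0
Step 3: declare e=(read b)=20 at depth 0
Step 4: enter scope (depth=1)
Step 5: declare a=19 at depth 1
Visible at query point: a=19 b=20 e=20 f=20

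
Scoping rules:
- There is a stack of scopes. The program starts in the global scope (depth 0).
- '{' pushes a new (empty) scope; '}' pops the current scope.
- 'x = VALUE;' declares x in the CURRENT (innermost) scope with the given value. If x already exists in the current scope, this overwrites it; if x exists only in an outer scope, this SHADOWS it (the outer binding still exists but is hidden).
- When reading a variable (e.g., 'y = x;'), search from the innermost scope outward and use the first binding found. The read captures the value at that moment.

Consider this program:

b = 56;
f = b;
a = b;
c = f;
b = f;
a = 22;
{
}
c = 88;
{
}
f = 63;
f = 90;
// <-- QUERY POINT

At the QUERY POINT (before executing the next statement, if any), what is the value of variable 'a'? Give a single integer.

Step 1: declare b=56 at depth 0
Step 2: declare f=(read b)=56 at depth 0
Step 3: declare a=(read b)=56 at depth 0
Step 4: declare c=(read f)=56 at depth 0
Step 5: declare b=(read f)=56 at depth 0
Step 6: declare a=22 at depth 0
Step 7: enter scope (depth=1)
Step 8: exit scope (depth=0)
Step 9: declare c=88 at depth 0
Step 10: enter scope (depth=1)
Step 11: exit scope (depth=0)
Step 12: declare f=63 at depth 0
Step 13: declare f=90 at depth 0
Visible at query point: a=22 b=56 c=88 f=90

Answer: 22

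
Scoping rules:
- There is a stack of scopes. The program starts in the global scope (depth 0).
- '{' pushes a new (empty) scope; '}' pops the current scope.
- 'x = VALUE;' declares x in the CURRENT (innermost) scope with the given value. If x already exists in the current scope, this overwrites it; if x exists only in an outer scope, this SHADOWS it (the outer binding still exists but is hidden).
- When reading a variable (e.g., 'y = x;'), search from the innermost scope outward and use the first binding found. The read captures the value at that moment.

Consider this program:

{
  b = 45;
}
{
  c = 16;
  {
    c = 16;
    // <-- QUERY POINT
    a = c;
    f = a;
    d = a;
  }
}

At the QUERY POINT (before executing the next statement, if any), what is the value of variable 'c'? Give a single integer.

Step 1: enter scope (depth=1)
Step 2: declare b=45 at depth 1
Step 3: exit scope (depth=0)
Step 4: enter scope (depth=1)
Step 5: declare c=16 at depth 1
Step 6: enter scope (depth=2)
Step 7: declare c=16 at depth 2
Visible at query point: c=16

Answer: 16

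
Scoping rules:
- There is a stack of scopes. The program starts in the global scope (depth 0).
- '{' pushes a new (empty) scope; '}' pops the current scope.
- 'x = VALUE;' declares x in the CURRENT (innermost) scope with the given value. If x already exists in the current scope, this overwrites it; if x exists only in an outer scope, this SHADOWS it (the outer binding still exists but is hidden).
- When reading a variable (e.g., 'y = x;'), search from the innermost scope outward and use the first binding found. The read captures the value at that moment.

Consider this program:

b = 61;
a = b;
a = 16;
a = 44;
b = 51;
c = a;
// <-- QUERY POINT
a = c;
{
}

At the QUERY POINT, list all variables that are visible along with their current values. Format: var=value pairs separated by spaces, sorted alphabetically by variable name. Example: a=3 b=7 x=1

Step 1: declare b=61 at depth 0
Step 2: declare a=(read b)=61 at depth 0
Step 3: declare a=16 at depth 0
Step 4: declare a=44 at depth 0
Step 5: declare b=51 at depth 0
Step 6: declare c=(read a)=44 at depth 0
Visible at query point: a=44 b=51 c=44

Answer: a=44 b=51 c=44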